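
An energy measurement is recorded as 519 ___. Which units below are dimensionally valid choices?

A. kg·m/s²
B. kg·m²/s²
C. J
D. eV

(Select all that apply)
B, C, D

energy has SI base units: kg * m^2 / s^2

Checking each option against kg * m^2 / s^2:
  A. kg·m/s²: ✗ does not match
  B. kg·m²/s²: ✓ matches
  C. J: ✓ matches
  D. eV: ✓ matches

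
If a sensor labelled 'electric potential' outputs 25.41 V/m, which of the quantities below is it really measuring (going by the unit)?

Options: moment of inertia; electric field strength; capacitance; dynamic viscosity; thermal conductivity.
electric field strength

electric potential should have units dimensionally equivalent to kg * m^2 / (A * s^3) (e.g. V).
The given unit 'V/m' reduces to kg * m / (A * s^3). Of the listed options, that is the dimensionality of electric field strength.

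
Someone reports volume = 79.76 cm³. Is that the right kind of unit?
Yes

volume has SI base units: m^3
cm³ reduces to the same SI base units, so it is a valid unit for volume.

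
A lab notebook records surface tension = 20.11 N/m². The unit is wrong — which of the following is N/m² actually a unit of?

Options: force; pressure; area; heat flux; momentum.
pressure

surface tension should have units dimensionally equivalent to kg / s^2 (e.g. N/m).
The given unit 'N/m²' reduces to kg / (m * s^2). Of the listed options, that is the dimensionality of pressure.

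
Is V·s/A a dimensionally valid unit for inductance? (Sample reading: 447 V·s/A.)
Yes

inductance has SI base units: kg * m^2 / (A^2 * s^2)
V·s/A reduces to the same SI base units, so it is a valid unit for inductance.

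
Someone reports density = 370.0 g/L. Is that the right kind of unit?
Yes

density has SI base units: kg / m^3
g/L reduces to the same SI base units, so it is a valid unit for density.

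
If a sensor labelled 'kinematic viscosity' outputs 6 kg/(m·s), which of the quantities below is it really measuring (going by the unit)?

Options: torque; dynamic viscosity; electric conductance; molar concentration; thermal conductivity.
dynamic viscosity

kinematic viscosity should have units dimensionally equivalent to m^2 / s (e.g. m²/s).
The given unit 'kg/(m·s)' reduces to kg / (m * s). Of the listed options, that is the dimensionality of dynamic viscosity.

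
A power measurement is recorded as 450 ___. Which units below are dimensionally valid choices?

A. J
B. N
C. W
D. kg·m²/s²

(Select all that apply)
C

power has SI base units: kg * m^2 / s^3

Checking each option against kg * m^2 / s^3:
  A. J: ✗ does not match
  B. N: ✗ does not match
  C. W: ✓ matches
  D. kg·m²/s²: ✗ does not match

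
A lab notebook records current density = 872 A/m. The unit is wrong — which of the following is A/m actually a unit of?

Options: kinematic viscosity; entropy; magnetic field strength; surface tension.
magnetic field strength

current density should have units dimensionally equivalent to A / m^2 (e.g. A/m²).
The given unit 'A/m' reduces to A / m. Of the listed options, that is the dimensionality of magnetic field strength.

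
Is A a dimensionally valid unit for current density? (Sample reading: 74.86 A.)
No

current density has SI base units: A / m^2
A does NOT reduce to A / m^2; a valid unit for current density would be e.g. A/m².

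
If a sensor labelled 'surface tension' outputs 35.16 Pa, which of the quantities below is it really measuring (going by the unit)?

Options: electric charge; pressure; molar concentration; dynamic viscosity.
pressure

surface tension should have units dimensionally equivalent to kg / s^2 (e.g. N/m).
The given unit 'Pa' reduces to kg / (m * s^2). Of the listed options, that is the dimensionality of pressure.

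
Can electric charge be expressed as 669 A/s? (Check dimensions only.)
No

electric charge has SI base units: A * s
A/s does NOT reduce to A * s; a valid unit for electric charge would be e.g. C.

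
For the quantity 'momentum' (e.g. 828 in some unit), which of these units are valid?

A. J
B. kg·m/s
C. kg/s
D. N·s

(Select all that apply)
B, D

momentum has SI base units: kg * m / s

Checking each option against kg * m / s:
  A. J: ✗ does not match
  B. kg·m/s: ✓ matches
  C. kg/s: ✗ does not match
  D. N·s: ✓ matches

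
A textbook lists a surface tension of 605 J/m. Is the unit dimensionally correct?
No

surface tension has SI base units: kg / s^2
J/m does NOT reduce to kg / s^2; a valid unit for surface tension would be e.g. N/m.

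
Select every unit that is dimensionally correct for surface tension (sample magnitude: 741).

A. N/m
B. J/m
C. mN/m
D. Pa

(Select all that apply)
A, C

surface tension has SI base units: kg / s^2

Checking each option against kg / s^2:
  A. N/m: ✓ matches
  B. J/m: ✗ does not match
  C. mN/m: ✓ matches
  D. Pa: ✗ does not match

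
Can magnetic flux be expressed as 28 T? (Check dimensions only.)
No

magnetic flux has SI base units: kg * m^2 / (A * s^2)
T does NOT reduce to kg * m^2 / (A * s^2); a valid unit for magnetic flux would be e.g. Wb.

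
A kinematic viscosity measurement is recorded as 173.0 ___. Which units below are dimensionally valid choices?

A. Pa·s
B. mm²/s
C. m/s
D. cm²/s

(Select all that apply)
B, D

kinematic viscosity has SI base units: m^2 / s

Checking each option against m^2 / s:
  A. Pa·s: ✗ does not match
  B. mm²/s: ✓ matches
  C. m/s: ✗ does not match
  D. cm²/s: ✓ matches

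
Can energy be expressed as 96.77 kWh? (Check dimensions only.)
Yes

energy has SI base units: kg * m^2 / s^2
kWh reduces to the same SI base units, so it is a valid unit for energy.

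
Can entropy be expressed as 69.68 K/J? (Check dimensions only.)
No

entropy has SI base units: kg * m^2 / (s^2 * K)
K/J does NOT reduce to kg * m^2 / (s^2 * K); a valid unit for entropy would be e.g. J/K.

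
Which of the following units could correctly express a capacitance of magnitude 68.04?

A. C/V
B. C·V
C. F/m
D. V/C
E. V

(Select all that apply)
A

capacitance has SI base units: A^2 * s^4 / (kg * m^2)

Checking each option against A^2 * s^4 / (kg * m^2):
  A. C/V: ✓ matches
  B. C·V: ✗ does not match
  C. F/m: ✗ does not match
  D. V/C: ✗ does not match
  E. V: ✗ does not match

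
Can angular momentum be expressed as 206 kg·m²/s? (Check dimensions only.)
Yes

angular momentum has SI base units: kg * m^2 / s
kg·m²/s reduces to the same SI base units, so it is a valid unit for angular momentum.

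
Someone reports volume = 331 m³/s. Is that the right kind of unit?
No

volume has SI base units: m^3
m³/s does NOT reduce to m^3; a valid unit for volume would be e.g. m³.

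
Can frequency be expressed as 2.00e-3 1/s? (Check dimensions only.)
Yes

frequency has SI base units: 1 / s
1/s reduces to the same SI base units, so it is a valid unit for frequency.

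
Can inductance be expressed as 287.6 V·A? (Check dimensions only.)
No

inductance has SI base units: kg * m^2 / (A^2 * s^2)
V·A does NOT reduce to kg * m^2 / (A^2 * s^2); a valid unit for inductance would be e.g. H.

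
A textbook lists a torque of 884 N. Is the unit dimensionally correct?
No

torque has SI base units: kg * m^2 / s^2
N does NOT reduce to kg * m^2 / s^2; a valid unit for torque would be e.g. N·m.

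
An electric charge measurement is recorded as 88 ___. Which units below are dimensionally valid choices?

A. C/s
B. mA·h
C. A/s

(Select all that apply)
B

electric charge has SI base units: A * s

Checking each option against A * s:
  A. C/s: ✗ does not match
  B. mA·h: ✓ matches
  C. A/s: ✗ does not match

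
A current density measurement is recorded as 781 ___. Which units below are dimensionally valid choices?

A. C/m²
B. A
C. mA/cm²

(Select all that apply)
C

current density has SI base units: A / m^2

Checking each option against A / m^2:
  A. C/m²: ✗ does not match
  B. A: ✗ does not match
  C. mA/cm²: ✓ matches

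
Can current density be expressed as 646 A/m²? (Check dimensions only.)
Yes

current density has SI base units: A / m^2
A/m² reduces to the same SI base units, so it is a valid unit for current density.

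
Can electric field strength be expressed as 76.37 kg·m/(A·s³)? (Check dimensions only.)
Yes

electric field strength has SI base units: kg * m / (A * s^3)
kg·m/(A·s³) reduces to the same SI base units, so it is a valid unit for electric field strength.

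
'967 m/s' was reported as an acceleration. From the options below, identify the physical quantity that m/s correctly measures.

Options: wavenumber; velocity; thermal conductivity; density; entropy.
velocity

acceleration should have units dimensionally equivalent to m / s^2 (e.g. m/s²).
The given unit 'm/s' reduces to m / s. Of the listed options, that is the dimensionality of velocity.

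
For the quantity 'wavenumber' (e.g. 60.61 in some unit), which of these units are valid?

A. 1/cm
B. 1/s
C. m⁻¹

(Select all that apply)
A, C

wavenumber has SI base units: 1 / m

Checking each option against 1 / m:
  A. 1/cm: ✓ matches
  B. 1/s: ✗ does not match
  C. m⁻¹: ✓ matches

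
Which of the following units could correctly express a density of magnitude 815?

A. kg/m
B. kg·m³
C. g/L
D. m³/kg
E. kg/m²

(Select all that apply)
C

density has SI base units: kg / m^3

Checking each option against kg / m^3:
  A. kg/m: ✗ does not match
  B. kg·m³: ✗ does not match
  C. g/L: ✓ matches
  D. m³/kg: ✗ does not match
  E. kg/m²: ✗ does not match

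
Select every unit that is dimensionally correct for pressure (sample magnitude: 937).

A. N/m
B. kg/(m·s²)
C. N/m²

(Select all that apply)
B, C

pressure has SI base units: kg / (m * s^2)

Checking each option against kg / (m * s^2):
  A. N/m: ✗ does not match
  B. kg/(m·s²): ✓ matches
  C. N/m²: ✓ matches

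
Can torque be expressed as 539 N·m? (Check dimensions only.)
Yes

torque has SI base units: kg * m^2 / s^2
N·m reduces to the same SI base units, so it is a valid unit for torque.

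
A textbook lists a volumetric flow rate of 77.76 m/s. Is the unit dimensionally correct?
No

volumetric flow rate has SI base units: m^3 / s
m/s does NOT reduce to m^3 / s; a valid unit for volumetric flow rate would be e.g. m³/s.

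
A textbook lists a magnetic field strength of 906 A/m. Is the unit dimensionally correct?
Yes

magnetic field strength has SI base units: A / m
A/m reduces to the same SI base units, so it is a valid unit for magnetic field strength.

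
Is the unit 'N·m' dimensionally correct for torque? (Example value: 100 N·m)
Yes

torque has SI base units: kg * m^2 / s^2
N·m reduces to the same SI base units, so it is a valid unit for torque.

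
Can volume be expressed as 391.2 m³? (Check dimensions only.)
Yes

volume has SI base units: m^3
m³ reduces to the same SI base units, so it is a valid unit for volume.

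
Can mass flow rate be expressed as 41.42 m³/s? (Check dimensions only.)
No

mass flow rate has SI base units: kg / s
m³/s does NOT reduce to kg / s; a valid unit for mass flow rate would be e.g. kg/s.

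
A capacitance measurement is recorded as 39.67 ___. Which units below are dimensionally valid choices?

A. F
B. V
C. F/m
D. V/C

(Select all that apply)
A

capacitance has SI base units: A^2 * s^4 / (kg * m^2)

Checking each option against A^2 * s^4 / (kg * m^2):
  A. F: ✓ matches
  B. V: ✗ does not match
  C. F/m: ✗ does not match
  D. V/C: ✗ does not match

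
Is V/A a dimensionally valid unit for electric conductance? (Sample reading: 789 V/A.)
No

electric conductance has SI base units: A^2 * s^3 / (kg * m^2)
V/A does NOT reduce to A^2 * s^3 / (kg * m^2); a valid unit for electric conductance would be e.g. S.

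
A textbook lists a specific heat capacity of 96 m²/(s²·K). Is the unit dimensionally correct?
Yes

specific heat capacity has SI base units: m^2 / (s^2 * K)
m²/(s²·K) reduces to the same SI base units, so it is a valid unit for specific heat capacity.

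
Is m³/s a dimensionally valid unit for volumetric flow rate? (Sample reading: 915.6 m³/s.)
Yes

volumetric flow rate has SI base units: m^3 / s
m³/s reduces to the same SI base units, so it is a valid unit for volumetric flow rate.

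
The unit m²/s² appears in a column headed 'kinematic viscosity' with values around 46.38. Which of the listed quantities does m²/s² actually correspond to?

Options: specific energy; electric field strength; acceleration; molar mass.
specific energy

kinematic viscosity should have units dimensionally equivalent to m^2 / s (e.g. m²/s).
The given unit 'm²/s²' reduces to m^2 / s^2. Of the listed options, that is the dimensionality of specific energy.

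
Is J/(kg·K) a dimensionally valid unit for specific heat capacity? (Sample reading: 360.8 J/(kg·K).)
Yes

specific heat capacity has SI base units: m^2 / (s^2 * K)
J/(kg·K) reduces to the same SI base units, so it is a valid unit for specific heat capacity.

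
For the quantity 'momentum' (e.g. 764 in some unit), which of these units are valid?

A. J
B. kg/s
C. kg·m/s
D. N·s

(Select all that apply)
C, D

momentum has SI base units: kg * m / s

Checking each option against kg * m / s:
  A. J: ✗ does not match
  B. kg/s: ✗ does not match
  C. kg·m/s: ✓ matches
  D. N·s: ✓ matches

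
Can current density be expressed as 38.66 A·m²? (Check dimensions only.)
No

current density has SI base units: A / m^2
A·m² does NOT reduce to A / m^2; a valid unit for current density would be e.g. A/m².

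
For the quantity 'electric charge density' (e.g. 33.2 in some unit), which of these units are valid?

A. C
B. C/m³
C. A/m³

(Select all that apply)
B

electric charge density has SI base units: A * s / m^3

Checking each option against A * s / m^3:
  A. C: ✗ does not match
  B. C/m³: ✓ matches
  C. A/m³: ✗ does not match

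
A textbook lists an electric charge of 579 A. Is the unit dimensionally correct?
No

electric charge has SI base units: A * s
A does NOT reduce to A * s; a valid unit for electric charge would be e.g. C.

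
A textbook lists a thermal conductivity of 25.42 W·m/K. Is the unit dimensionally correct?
No

thermal conductivity has SI base units: kg * m / (s^3 * K)
W·m/K does NOT reduce to kg * m / (s^3 * K); a valid unit for thermal conductivity would be e.g. W/(m·K).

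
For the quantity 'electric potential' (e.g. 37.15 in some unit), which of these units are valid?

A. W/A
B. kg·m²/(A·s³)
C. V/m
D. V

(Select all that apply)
A, B, D

electric potential has SI base units: kg * m^2 / (A * s^3)

Checking each option against kg * m^2 / (A * s^3):
  A. W/A: ✓ matches
  B. kg·m²/(A·s³): ✓ matches
  C. V/m: ✗ does not match
  D. V: ✓ matches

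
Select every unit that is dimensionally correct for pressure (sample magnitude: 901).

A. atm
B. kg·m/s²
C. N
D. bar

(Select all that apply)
A, D

pressure has SI base units: kg / (m * s^2)

Checking each option against kg / (m * s^2):
  A. atm: ✓ matches
  B. kg·m/s²: ✗ does not match
  C. N: ✗ does not match
  D. bar: ✓ matches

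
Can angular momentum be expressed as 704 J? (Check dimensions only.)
No

angular momentum has SI base units: kg * m^2 / s
J does NOT reduce to kg * m^2 / s; a valid unit for angular momentum would be e.g. kg·m²/s.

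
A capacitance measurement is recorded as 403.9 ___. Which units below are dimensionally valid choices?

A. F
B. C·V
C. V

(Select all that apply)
A

capacitance has SI base units: A^2 * s^4 / (kg * m^2)

Checking each option against A^2 * s^4 / (kg * m^2):
  A. F: ✓ matches
  B. C·V: ✗ does not match
  C. V: ✗ does not match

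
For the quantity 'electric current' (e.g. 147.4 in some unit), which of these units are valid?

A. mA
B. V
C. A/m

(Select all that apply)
A

electric current has SI base units: A

Checking each option against A:
  A. mA: ✓ matches
  B. V: ✗ does not match
  C. A/m: ✗ does not match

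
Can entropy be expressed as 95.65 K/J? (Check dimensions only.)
No

entropy has SI base units: kg * m^2 / (s^2 * K)
K/J does NOT reduce to kg * m^2 / (s^2 * K); a valid unit for entropy would be e.g. J/K.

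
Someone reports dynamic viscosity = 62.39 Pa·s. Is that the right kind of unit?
Yes

dynamic viscosity has SI base units: kg / (m * s)
Pa·s reduces to the same SI base units, so it is a valid unit for dynamic viscosity.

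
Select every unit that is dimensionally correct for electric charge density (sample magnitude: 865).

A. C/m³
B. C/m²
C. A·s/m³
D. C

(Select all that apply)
A, C

electric charge density has SI base units: A * s / m^3

Checking each option against A * s / m^3:
  A. C/m³: ✓ matches
  B. C/m²: ✗ does not match
  C. A·s/m³: ✓ matches
  D. C: ✗ does not match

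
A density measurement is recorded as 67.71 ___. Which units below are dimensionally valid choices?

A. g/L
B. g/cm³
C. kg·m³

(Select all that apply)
A, B

density has SI base units: kg / m^3

Checking each option against kg / m^3:
  A. g/L: ✓ matches
  B. g/cm³: ✓ matches
  C. kg·m³: ✗ does not match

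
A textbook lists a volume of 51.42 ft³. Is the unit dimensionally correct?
Yes

volume has SI base units: m^3
ft³ reduces to the same SI base units, so it is a valid unit for volume.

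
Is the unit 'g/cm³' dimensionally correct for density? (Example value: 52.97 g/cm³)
Yes

density has SI base units: kg / m^3
g/cm³ reduces to the same SI base units, so it is a valid unit for density.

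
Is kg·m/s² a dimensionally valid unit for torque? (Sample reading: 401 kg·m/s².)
No

torque has SI base units: kg * m^2 / s^2
kg·m/s² does NOT reduce to kg * m^2 / s^2; a valid unit for torque would be e.g. N·m.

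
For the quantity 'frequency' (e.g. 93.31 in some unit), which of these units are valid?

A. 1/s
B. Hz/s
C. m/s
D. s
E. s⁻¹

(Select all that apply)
A, E

frequency has SI base units: 1 / s

Checking each option against 1 / s:
  A. 1/s: ✓ matches
  B. Hz/s: ✗ does not match
  C. m/s: ✗ does not match
  D. s: ✗ does not match
  E. s⁻¹: ✓ matches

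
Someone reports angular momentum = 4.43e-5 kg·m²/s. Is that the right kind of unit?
Yes

angular momentum has SI base units: kg * m^2 / s
kg·m²/s reduces to the same SI base units, so it is a valid unit for angular momentum.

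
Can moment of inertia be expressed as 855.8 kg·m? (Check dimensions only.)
No

moment of inertia has SI base units: kg * m^2
kg·m does NOT reduce to kg * m^2; a valid unit for moment of inertia would be e.g. kg·m².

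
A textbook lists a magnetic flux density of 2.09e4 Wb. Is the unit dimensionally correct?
No

magnetic flux density has SI base units: kg / (A * s^2)
Wb does NOT reduce to kg / (A * s^2); a valid unit for magnetic flux density would be e.g. T.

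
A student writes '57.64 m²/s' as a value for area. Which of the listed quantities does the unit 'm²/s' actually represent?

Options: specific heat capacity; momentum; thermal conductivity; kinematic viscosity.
kinematic viscosity

area should have units dimensionally equivalent to m^2 (e.g. m²).
The given unit 'm²/s' reduces to m^2 / s. Of the listed options, that is the dimensionality of kinematic viscosity.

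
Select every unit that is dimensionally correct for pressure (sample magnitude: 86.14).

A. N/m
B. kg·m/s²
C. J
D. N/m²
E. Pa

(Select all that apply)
D, E

pressure has SI base units: kg / (m * s^2)

Checking each option against kg / (m * s^2):
  A. N/m: ✗ does not match
  B. kg·m/s²: ✗ does not match
  C. J: ✗ does not match
  D. N/m²: ✓ matches
  E. Pa: ✓ matches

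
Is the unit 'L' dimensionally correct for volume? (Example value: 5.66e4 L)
Yes

volume has SI base units: m^3
L reduces to the same SI base units, so it is a valid unit for volume.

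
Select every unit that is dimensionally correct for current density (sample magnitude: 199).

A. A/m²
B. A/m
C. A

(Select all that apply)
A

current density has SI base units: A / m^2

Checking each option against A / m^2:
  A. A/m²: ✓ matches
  B. A/m: ✗ does not match
  C. A: ✗ does not match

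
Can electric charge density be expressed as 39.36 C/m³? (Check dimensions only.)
Yes

electric charge density has SI base units: A * s / m^3
C/m³ reduces to the same SI base units, so it is a valid unit for electric charge density.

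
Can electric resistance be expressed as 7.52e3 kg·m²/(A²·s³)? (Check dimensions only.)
Yes

electric resistance has SI base units: kg * m^2 / (A^2 * s^3)
kg·m²/(A²·s³) reduces to the same SI base units, so it is a valid unit for electric resistance.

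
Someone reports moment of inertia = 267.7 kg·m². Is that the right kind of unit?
Yes

moment of inertia has SI base units: kg * m^2
kg·m² reduces to the same SI base units, so it is a valid unit for moment of inertia.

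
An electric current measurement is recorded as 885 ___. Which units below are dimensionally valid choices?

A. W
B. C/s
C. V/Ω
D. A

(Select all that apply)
B, C, D

electric current has SI base units: A

Checking each option against A:
  A. W: ✗ does not match
  B. C/s: ✓ matches
  C. V/Ω: ✓ matches
  D. A: ✓ matches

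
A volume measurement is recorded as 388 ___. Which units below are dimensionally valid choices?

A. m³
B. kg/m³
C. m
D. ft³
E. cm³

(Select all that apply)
A, D, E

volume has SI base units: m^3

Checking each option against m^3:
  A. m³: ✓ matches
  B. kg/m³: ✗ does not match
  C. m: ✗ does not match
  D. ft³: ✓ matches
  E. cm³: ✓ matches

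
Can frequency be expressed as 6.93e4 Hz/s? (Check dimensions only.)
No

frequency has SI base units: 1 / s
Hz/s does NOT reduce to 1 / s; a valid unit for frequency would be e.g. Hz.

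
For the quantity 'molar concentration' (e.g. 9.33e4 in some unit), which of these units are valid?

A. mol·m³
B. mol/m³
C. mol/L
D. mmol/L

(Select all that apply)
B, C, D

molar concentration has SI base units: mol / m^3

Checking each option against mol / m^3:
  A. mol·m³: ✗ does not match
  B. mol/m³: ✓ matches
  C. mol/L: ✓ matches
  D. mmol/L: ✓ matches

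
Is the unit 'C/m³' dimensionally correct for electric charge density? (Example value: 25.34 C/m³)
Yes

electric charge density has SI base units: A * s / m^3
C/m³ reduces to the same SI base units, so it is a valid unit for electric charge density.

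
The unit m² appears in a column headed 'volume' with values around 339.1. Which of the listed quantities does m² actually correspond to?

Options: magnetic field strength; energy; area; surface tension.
area

volume should have units dimensionally equivalent to m^3 (e.g. m³).
The given unit 'm²' reduces to m^2. Of the listed options, that is the dimensionality of area.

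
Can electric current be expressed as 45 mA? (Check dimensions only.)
Yes

electric current has SI base units: A
mA reduces to the same SI base units, so it is a valid unit for electric current.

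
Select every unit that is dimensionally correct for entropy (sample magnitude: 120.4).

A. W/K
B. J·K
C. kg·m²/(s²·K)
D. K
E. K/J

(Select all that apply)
C

entropy has SI base units: kg * m^2 / (s^2 * K)

Checking each option against kg * m^2 / (s^2 * K):
  A. W/K: ✗ does not match
  B. J·K: ✗ does not match
  C. kg·m²/(s²·K): ✓ matches
  D. K: ✗ does not match
  E. K/J: ✗ does not match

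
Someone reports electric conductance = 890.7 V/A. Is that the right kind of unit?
No

electric conductance has SI base units: A^2 * s^3 / (kg * m^2)
V/A does NOT reduce to A^2 * s^3 / (kg * m^2); a valid unit for electric conductance would be e.g. S.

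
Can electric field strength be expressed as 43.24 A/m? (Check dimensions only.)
No

electric field strength has SI base units: kg * m / (A * s^3)
A/m does NOT reduce to kg * m / (A * s^3); a valid unit for electric field strength would be e.g. V/m.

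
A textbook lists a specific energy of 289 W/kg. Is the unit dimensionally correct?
No

specific energy has SI base units: m^2 / s^2
W/kg does NOT reduce to m^2 / s^2; a valid unit for specific energy would be e.g. J/kg.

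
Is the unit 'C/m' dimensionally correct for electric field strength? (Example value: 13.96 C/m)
No

electric field strength has SI base units: kg * m / (A * s^3)
C/m does NOT reduce to kg * m / (A * s^3); a valid unit for electric field strength would be e.g. V/m.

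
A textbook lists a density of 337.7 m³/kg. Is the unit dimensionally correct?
No

density has SI base units: kg / m^3
m³/kg does NOT reduce to kg / m^3; a valid unit for density would be e.g. kg/m³.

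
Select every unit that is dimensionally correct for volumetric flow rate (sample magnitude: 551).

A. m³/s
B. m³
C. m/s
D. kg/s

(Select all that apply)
A

volumetric flow rate has SI base units: m^3 / s

Checking each option against m^3 / s:
  A. m³/s: ✓ matches
  B. m³: ✗ does not match
  C. m/s: ✗ does not match
  D. kg/s: ✗ does not match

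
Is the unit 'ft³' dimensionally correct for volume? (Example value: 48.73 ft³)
Yes

volume has SI base units: m^3
ft³ reduces to the same SI base units, so it is a valid unit for volume.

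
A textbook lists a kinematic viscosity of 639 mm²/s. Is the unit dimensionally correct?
Yes

kinematic viscosity has SI base units: m^2 / s
mm²/s reduces to the same SI base units, so it is a valid unit for kinematic viscosity.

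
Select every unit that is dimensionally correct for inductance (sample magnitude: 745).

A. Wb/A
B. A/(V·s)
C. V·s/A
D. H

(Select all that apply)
A, C, D

inductance has SI base units: kg * m^2 / (A^2 * s^2)

Checking each option against kg * m^2 / (A^2 * s^2):
  A. Wb/A: ✓ matches
  B. A/(V·s): ✗ does not match
  C. V·s/A: ✓ matches
  D. H: ✓ matches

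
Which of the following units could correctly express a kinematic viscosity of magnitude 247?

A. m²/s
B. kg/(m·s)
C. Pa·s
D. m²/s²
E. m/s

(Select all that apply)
A

kinematic viscosity has SI base units: m^2 / s

Checking each option against m^2 / s:
  A. m²/s: ✓ matches
  B. kg/(m·s): ✗ does not match
  C. Pa·s: ✗ does not match
  D. m²/s²: ✗ does not match
  E. m/s: ✗ does not match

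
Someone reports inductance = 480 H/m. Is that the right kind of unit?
No

inductance has SI base units: kg * m^2 / (A^2 * s^2)
H/m does NOT reduce to kg * m^2 / (A^2 * s^2); a valid unit for inductance would be e.g. H.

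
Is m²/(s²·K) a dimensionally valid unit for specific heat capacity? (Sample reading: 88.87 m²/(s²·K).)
Yes

specific heat capacity has SI base units: m^2 / (s^2 * K)
m²/(s²·K) reduces to the same SI base units, so it is a valid unit for specific heat capacity.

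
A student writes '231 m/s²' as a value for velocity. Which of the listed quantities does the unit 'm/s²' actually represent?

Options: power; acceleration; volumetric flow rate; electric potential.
acceleration

velocity should have units dimensionally equivalent to m / s (e.g. m/s).
The given unit 'm/s²' reduces to m / s^2. Of the listed options, that is the dimensionality of acceleration.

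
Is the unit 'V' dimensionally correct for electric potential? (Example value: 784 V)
Yes

electric potential has SI base units: kg * m^2 / (A * s^3)
V reduces to the same SI base units, so it is a valid unit for electric potential.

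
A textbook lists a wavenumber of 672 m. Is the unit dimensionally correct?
No

wavenumber has SI base units: 1 / m
m does NOT reduce to 1 / m; a valid unit for wavenumber would be e.g. 1/m.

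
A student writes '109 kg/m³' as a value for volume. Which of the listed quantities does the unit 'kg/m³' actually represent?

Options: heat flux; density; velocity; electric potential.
density

volume should have units dimensionally equivalent to m^3 (e.g. m³).
The given unit 'kg/m³' reduces to kg / m^3. Of the listed options, that is the dimensionality of density.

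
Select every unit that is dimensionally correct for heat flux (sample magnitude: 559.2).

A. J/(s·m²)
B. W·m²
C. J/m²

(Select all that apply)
A

heat flux has SI base units: kg / s^3

Checking each option against kg / s^3:
  A. J/(s·m²): ✓ matches
  B. W·m²: ✗ does not match
  C. J/m²: ✗ does not match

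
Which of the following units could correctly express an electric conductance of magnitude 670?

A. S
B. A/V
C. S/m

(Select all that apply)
A, B

electric conductance has SI base units: A^2 * s^3 / (kg * m^2)

Checking each option against A^2 * s^3 / (kg * m^2):
  A. S: ✓ matches
  B. A/V: ✓ matches
  C. S/m: ✗ does not match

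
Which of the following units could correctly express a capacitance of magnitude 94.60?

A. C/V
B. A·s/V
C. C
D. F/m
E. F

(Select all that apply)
A, B, E

capacitance has SI base units: A^2 * s^4 / (kg * m^2)

Checking each option against A^2 * s^4 / (kg * m^2):
  A. C/V: ✓ matches
  B. A·s/V: ✓ matches
  C. C: ✗ does not match
  D. F/m: ✗ does not match
  E. F: ✓ matches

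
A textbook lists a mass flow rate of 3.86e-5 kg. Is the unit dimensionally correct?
No

mass flow rate has SI base units: kg / s
kg does NOT reduce to kg / s; a valid unit for mass flow rate would be e.g. kg/s.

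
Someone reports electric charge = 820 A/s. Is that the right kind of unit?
No

electric charge has SI base units: A * s
A/s does NOT reduce to A * s; a valid unit for electric charge would be e.g. C.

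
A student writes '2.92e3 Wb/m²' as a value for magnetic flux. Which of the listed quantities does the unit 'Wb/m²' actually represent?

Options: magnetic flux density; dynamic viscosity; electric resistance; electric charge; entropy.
magnetic flux density

magnetic flux should have units dimensionally equivalent to kg * m^2 / (A * s^2) (e.g. Wb).
The given unit 'Wb/m²' reduces to kg / (A * s^2). Of the listed options, that is the dimensionality of magnetic flux density.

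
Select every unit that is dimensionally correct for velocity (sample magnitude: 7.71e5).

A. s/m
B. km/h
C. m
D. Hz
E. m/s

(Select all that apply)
B, E

velocity has SI base units: m / s

Checking each option against m / s:
  A. s/m: ✗ does not match
  B. km/h: ✓ matches
  C. m: ✗ does not match
  D. Hz: ✗ does not match
  E. m/s: ✓ matches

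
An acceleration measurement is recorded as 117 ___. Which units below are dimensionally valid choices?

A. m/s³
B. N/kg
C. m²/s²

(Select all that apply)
B

acceleration has SI base units: m / s^2

Checking each option against m / s^2:
  A. m/s³: ✗ does not match
  B. N/kg: ✓ matches
  C. m²/s²: ✗ does not match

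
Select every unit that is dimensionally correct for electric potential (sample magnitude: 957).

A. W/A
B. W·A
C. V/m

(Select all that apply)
A

electric potential has SI base units: kg * m^2 / (A * s^3)

Checking each option against kg * m^2 / (A * s^3):
  A. W/A: ✓ matches
  B. W·A: ✗ does not match
  C. V/m: ✗ does not match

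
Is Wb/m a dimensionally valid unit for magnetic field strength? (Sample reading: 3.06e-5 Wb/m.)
No

magnetic field strength has SI base units: A / m
Wb/m does NOT reduce to A / m; a valid unit for magnetic field strength would be e.g. A/m.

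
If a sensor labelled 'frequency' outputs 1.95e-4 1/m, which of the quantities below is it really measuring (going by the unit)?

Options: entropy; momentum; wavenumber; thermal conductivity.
wavenumber

frequency should have units dimensionally equivalent to 1 / s (e.g. Hz).
The given unit '1/m' reduces to 1 / m. Of the listed options, that is the dimensionality of wavenumber.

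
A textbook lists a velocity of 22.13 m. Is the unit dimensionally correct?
No

velocity has SI base units: m / s
m does NOT reduce to m / s; a valid unit for velocity would be e.g. m/s.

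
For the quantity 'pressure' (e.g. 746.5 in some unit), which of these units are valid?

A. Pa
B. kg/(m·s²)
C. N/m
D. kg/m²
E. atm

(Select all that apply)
A, B, E

pressure has SI base units: kg / (m * s^2)

Checking each option against kg / (m * s^2):
  A. Pa: ✓ matches
  B. kg/(m·s²): ✓ matches
  C. N/m: ✗ does not match
  D. kg/m²: ✗ does not match
  E. atm: ✓ matches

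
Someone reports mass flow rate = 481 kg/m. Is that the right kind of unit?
No

mass flow rate has SI base units: kg / s
kg/m does NOT reduce to kg / s; a valid unit for mass flow rate would be e.g. kg/s.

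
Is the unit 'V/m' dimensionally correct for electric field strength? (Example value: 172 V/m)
Yes

electric field strength has SI base units: kg * m / (A * s^3)
V/m reduces to the same SI base units, so it is a valid unit for electric field strength.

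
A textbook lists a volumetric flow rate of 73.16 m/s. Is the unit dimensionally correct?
No

volumetric flow rate has SI base units: m^3 / s
m/s does NOT reduce to m^3 / s; a valid unit for volumetric flow rate would be e.g. m³/s.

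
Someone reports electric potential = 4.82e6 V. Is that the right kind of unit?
Yes

electric potential has SI base units: kg * m^2 / (A * s^3)
V reduces to the same SI base units, so it is a valid unit for electric potential.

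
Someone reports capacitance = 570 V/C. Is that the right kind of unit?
No

capacitance has SI base units: A^2 * s^4 / (kg * m^2)
V/C does NOT reduce to A^2 * s^4 / (kg * m^2); a valid unit for capacitance would be e.g. F.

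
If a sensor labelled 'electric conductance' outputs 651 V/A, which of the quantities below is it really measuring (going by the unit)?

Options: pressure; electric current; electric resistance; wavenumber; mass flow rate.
electric resistance

electric conductance should have units dimensionally equivalent to A^2 * s^3 / (kg * m^2) (e.g. S).
The given unit 'V/A' reduces to kg * m^2 / (A^2 * s^3). Of the listed options, that is the dimensionality of electric resistance.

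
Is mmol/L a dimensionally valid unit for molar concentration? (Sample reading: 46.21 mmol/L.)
Yes

molar concentration has SI base units: mol / m^3
mmol/L reduces to the same SI base units, so it is a valid unit for molar concentration.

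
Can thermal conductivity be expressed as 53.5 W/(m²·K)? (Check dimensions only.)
No

thermal conductivity has SI base units: kg * m / (s^3 * K)
W/(m²·K) does NOT reduce to kg * m / (s^3 * K); a valid unit for thermal conductivity would be e.g. W/(m·K).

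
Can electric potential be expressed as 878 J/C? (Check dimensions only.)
Yes

electric potential has SI base units: kg * m^2 / (A * s^3)
J/C reduces to the same SI base units, so it is a valid unit for electric potential.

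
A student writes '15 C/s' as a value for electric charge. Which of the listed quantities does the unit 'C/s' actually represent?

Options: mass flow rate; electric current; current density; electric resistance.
electric current

electric charge should have units dimensionally equivalent to A * s (e.g. C).
The given unit 'C/s' reduces to A. Of the listed options, that is the dimensionality of electric current.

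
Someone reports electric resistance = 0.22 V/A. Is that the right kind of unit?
Yes

electric resistance has SI base units: kg * m^2 / (A^2 * s^3)
V/A reduces to the same SI base units, so it is a valid unit for electric resistance.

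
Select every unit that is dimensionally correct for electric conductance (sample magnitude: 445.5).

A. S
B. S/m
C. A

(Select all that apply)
A

electric conductance has SI base units: A^2 * s^3 / (kg * m^2)

Checking each option against A^2 * s^3 / (kg * m^2):
  A. S: ✓ matches
  B. S/m: ✗ does not match
  C. A: ✗ does not match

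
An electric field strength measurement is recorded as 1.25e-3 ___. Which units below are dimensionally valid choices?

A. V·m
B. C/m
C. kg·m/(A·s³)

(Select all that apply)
C

electric field strength has SI base units: kg * m / (A * s^3)

Checking each option against kg * m / (A * s^3):
  A. V·m: ✗ does not match
  B. C/m: ✗ does not match
  C. kg·m/(A·s³): ✓ matches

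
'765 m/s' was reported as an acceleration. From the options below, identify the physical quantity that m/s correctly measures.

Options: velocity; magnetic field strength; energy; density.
velocity

acceleration should have units dimensionally equivalent to m / s^2 (e.g. m/s²).
The given unit 'm/s' reduces to m / s. Of the listed options, that is the dimensionality of velocity.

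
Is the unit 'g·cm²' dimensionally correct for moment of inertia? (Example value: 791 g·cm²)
Yes

moment of inertia has SI base units: kg * m^2
g·cm² reduces to the same SI base units, so it is a valid unit for moment of inertia.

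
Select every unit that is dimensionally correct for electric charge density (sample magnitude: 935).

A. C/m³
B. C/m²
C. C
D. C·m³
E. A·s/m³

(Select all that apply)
A, E

electric charge density has SI base units: A * s / m^3

Checking each option against A * s / m^3:
  A. C/m³: ✓ matches
  B. C/m²: ✗ does not match
  C. C: ✗ does not match
  D. C·m³: ✗ does not match
  E. A·s/m³: ✓ matches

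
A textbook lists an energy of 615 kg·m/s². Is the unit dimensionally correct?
No

energy has SI base units: kg * m^2 / s^2
kg·m/s² does NOT reduce to kg * m^2 / s^2; a valid unit for energy would be e.g. J.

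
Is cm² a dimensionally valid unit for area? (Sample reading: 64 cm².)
Yes

area has SI base units: m^2
cm² reduces to the same SI base units, so it is a valid unit for area.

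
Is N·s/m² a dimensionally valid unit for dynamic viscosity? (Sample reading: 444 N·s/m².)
Yes

dynamic viscosity has SI base units: kg / (m * s)
N·s/m² reduces to the same SI base units, so it is a valid unit for dynamic viscosity.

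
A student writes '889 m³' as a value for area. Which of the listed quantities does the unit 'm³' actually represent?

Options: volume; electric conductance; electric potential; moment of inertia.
volume

area should have units dimensionally equivalent to m^2 (e.g. m²).
The given unit 'm³' reduces to m^3. Of the listed options, that is the dimensionality of volume.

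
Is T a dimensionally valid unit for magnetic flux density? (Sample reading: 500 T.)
Yes

magnetic flux density has SI base units: kg / (A * s^2)
T reduces to the same SI base units, so it is a valid unit for magnetic flux density.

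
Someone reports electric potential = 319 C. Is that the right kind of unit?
No

electric potential has SI base units: kg * m^2 / (A * s^3)
C does NOT reduce to kg * m^2 / (A * s^3); a valid unit for electric potential would be e.g. V.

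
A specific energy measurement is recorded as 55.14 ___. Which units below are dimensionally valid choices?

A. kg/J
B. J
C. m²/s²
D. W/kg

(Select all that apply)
C

specific energy has SI base units: m^2 / s^2

Checking each option against m^2 / s^2:
  A. kg/J: ✗ does not match
  B. J: ✗ does not match
  C. m²/s²: ✓ matches
  D. W/kg: ✗ does not match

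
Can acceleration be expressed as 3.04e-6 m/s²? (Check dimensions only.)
Yes

acceleration has SI base units: m / s^2
m/s² reduces to the same SI base units, so it is a valid unit for acceleration.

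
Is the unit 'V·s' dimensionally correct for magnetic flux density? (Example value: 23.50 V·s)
No

magnetic flux density has SI base units: kg / (A * s^2)
V·s does NOT reduce to kg / (A * s^2); a valid unit for magnetic flux density would be e.g. T.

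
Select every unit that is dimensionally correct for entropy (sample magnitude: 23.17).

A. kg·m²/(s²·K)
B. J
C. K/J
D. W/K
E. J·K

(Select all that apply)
A

entropy has SI base units: kg * m^2 / (s^2 * K)

Checking each option against kg * m^2 / (s^2 * K):
  A. kg·m²/(s²·K): ✓ matches
  B. J: ✗ does not match
  C. K/J: ✗ does not match
  D. W/K: ✗ does not match
  E. J·K: ✗ does not match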